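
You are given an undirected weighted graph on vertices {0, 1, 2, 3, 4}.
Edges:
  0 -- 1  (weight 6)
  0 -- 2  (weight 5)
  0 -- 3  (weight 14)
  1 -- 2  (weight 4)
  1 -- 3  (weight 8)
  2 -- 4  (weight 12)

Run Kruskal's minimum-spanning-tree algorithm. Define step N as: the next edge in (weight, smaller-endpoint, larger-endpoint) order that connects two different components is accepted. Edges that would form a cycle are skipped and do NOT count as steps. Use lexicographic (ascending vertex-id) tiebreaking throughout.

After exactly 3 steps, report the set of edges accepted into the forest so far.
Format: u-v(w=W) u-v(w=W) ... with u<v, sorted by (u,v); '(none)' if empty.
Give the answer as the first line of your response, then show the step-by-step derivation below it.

0-2(w=5) 1-2(w=4) 1-3(w=8)

step 1: add edge 1-2 (w=4); MST = {1-2(w=4)}
step 2: add edge 0-2 (w=5); MST = {0-2(w=5) 1-2(w=4)}
step 3: add edge 1-3 (w=8); MST = {0-2(w=5) 1-2(w=4) 1-3(w=8)}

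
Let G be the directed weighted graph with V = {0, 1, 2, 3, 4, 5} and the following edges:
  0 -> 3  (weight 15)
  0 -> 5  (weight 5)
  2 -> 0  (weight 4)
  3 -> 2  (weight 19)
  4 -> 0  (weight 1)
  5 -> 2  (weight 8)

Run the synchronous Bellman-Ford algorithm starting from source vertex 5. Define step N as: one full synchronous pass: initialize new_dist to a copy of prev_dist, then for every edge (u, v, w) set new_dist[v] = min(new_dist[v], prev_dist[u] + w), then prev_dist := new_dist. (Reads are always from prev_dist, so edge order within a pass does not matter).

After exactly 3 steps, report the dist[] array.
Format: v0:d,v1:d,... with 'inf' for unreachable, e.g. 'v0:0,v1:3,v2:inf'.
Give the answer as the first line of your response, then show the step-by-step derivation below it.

v0:12,v1:inf,v2:8,v3:27,v4:inf,v5:0

step 1: dist = v0:inf,v1:inf,v2:8,v3:inf,v4:inf,v5:0
step 2: dist = v0:12,v1:inf,v2:8,v3:inf,v4:inf,v5:0
step 3: dist = v0:12,v1:inf,v2:8,v3:27,v4:inf,v5:0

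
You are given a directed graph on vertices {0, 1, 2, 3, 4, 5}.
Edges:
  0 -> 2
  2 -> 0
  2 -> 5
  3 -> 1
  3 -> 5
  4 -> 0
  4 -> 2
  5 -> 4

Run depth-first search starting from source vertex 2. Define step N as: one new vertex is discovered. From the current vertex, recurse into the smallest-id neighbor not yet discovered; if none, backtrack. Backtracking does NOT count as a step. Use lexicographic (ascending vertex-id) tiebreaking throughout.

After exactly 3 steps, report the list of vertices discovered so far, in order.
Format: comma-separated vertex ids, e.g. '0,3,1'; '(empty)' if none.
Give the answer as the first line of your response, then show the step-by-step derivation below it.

2,0,5

step 1: discover 2; path=2; order=2
step 2: discover 0; path=2>0; order=2,0
step 3: discover 5; path=2>5; order=2,0,5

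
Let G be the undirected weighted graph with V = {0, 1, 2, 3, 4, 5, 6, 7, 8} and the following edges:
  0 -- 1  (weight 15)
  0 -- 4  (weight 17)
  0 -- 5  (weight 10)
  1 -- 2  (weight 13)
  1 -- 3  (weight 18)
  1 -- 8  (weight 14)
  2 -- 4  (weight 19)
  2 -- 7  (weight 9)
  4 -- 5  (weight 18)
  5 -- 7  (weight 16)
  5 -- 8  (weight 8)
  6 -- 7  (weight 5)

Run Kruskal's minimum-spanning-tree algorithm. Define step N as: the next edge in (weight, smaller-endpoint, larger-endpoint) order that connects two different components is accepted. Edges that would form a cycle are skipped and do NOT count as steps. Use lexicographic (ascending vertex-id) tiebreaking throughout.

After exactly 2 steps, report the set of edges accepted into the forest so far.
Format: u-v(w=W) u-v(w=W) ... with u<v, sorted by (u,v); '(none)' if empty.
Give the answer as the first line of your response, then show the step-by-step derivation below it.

5-8(w=8) 6-7(w=5)

step 1: add edge 6-7 (w=5); MST = {6-7(w=5)}
step 2: add edge 5-8 (w=8); MST = {5-8(w=8) 6-7(w=5)}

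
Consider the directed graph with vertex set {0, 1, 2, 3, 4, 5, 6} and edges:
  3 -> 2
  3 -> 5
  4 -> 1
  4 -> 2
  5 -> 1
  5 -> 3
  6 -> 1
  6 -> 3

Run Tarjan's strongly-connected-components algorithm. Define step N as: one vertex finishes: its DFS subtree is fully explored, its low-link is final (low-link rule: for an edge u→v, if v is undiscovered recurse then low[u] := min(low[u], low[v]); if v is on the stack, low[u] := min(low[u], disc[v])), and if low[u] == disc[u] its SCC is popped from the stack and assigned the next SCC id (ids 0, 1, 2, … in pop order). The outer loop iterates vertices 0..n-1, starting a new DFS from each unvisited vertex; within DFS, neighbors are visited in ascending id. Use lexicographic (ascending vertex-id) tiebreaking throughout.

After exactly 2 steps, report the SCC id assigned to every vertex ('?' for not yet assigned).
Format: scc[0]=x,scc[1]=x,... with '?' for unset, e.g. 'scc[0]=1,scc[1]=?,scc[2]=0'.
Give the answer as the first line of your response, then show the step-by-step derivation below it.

scc[0]=0,scc[1]=1,scc[2]=?,scc[3]=?,scc[4]=?,scc[5]=?,scc[6]=?

step 1: low=(low[0]=0,low[1]=?,low[2]=?,low[3]=?,low[4]=?,low[5]=?,low[6]=?); scc=(scc[0]=0,scc[1]=?,scc[2]=?,scc[3]=?,scc[4]=?,scc[5]=?,scc[6]=?)
step 2: low=(low[0]=0,low[1]=1,low[2]=?,low[3]=?,low[4]=?,low[5]=?,low[6]=?); scc=(scc[0]=0,scc[1]=1,scc[2]=?,scc[3]=?,scc[4]=?,scc[5]=?,scc[6]=?)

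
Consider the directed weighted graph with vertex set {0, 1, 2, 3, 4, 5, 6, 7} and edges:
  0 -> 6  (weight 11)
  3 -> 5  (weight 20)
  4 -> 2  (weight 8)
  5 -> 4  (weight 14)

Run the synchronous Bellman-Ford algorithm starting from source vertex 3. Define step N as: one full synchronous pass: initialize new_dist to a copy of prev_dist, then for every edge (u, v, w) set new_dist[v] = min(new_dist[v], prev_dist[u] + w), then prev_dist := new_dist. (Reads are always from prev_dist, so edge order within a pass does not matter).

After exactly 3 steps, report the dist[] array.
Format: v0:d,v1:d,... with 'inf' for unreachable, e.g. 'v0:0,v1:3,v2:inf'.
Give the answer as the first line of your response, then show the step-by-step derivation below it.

v0:inf,v1:inf,v2:42,v3:0,v4:34,v5:20,v6:inf,v7:inf

step 1: dist = v0:inf,v1:inf,v2:inf,v3:0,v4:inf,v5:20,v6:inf,v7:inf
step 2: dist = v0:inf,v1:inf,v2:inf,v3:0,v4:34,v5:20,v6:inf,v7:inf
step 3: dist = v0:inf,v1:inf,v2:42,v3:0,v4:34,v5:20,v6:inf,v7:inf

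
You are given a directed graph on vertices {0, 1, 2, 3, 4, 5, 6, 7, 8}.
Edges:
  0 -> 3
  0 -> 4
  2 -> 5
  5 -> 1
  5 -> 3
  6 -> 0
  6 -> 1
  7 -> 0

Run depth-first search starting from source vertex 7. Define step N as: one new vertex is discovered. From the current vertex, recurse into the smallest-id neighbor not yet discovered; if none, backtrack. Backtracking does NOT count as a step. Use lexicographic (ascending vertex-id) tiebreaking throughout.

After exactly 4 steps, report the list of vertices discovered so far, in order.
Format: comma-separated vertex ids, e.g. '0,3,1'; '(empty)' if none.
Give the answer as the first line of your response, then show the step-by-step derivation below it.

7,0,3,4

step 1: discover 7; path=7; order=7
step 2: discover 0; path=7>0; order=7,0
step 3: discover 3; path=7>0>3; order=7,0,3
step 4: discover 4; path=7>0>4; order=7,0,3,4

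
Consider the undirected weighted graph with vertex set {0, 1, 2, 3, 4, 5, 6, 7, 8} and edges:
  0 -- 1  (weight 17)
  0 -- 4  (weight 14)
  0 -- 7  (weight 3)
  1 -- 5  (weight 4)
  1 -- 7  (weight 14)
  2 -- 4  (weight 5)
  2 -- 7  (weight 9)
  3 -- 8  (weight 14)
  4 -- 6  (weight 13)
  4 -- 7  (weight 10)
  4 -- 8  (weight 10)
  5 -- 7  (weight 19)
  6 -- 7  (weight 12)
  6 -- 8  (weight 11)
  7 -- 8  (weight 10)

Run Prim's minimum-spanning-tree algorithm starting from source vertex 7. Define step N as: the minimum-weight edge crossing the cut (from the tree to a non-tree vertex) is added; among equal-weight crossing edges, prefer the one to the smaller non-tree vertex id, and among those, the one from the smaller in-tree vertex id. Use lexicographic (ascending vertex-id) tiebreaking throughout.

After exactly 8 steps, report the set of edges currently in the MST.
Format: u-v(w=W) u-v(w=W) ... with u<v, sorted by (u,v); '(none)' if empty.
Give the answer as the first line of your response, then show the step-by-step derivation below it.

0-7(w=3) 1-5(w=4) 1-7(w=14) 2-4(w=5) 2-7(w=9) 3-8(w=14) 4-8(w=10) 6-8(w=11)

step 1: add edge 0-7 (w=3); MST = {0-7(w=3)}
step 2: add edge 2-7 (w=9); MST = {0-7(w=3) 2-7(w=9)}
step 3: add edge 2-4 (w=5); MST = {0-7(w=3) 2-4(w=5) 2-7(w=9)}
step 4: add edge 4-8 (w=10); MST = {0-7(w=3) 2-4(w=5) 2-7(w=9) 4-8(w=10)}
step 5: add edge 6-8 (w=11); MST = {0-7(w=3) 2-4(w=5) 2-7(w=9) 4-8(w=10) 6-8(w=11)}
step 6: add edge 1-7 (w=14); MST = {0-7(w=3) 1-7(w=14) 2-4(w=5) 2-7(w=9) 4-8(w=10) 6-8(w=11)}
step 7: add edge 1-5 (w=4); MST = {0-7(w=3) 1-5(w=4) 1-7(w=14) 2-4(w=5) 2-7(w=9) 4-8(w=10) 6-8(w=11)}
step 8: add edge 3-8 (w=14); MST = {0-7(w=3) 1-5(w=4) 1-7(w=14) 2-4(w=5) 2-7(w=9) 3-8(w=14) 4-8(w=10) 6-8(w=11)}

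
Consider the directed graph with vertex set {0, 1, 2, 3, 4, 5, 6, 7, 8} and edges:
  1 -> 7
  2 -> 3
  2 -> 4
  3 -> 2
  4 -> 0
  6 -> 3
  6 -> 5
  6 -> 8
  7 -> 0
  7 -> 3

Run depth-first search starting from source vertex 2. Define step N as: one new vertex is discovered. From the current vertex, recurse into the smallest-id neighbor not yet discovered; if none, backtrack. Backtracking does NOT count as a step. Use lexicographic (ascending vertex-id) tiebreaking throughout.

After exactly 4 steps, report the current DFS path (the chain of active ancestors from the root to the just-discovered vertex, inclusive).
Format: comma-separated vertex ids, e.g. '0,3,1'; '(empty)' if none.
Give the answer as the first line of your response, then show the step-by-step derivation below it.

2,4,0

step 1: discover 2; path=2; order=2
step 2: discover 3; path=2>3; order=2,3
step 3: discover 4; path=2>4; order=2,3,4
step 4: discover 0; path=2>4>0; order=2,3,4,0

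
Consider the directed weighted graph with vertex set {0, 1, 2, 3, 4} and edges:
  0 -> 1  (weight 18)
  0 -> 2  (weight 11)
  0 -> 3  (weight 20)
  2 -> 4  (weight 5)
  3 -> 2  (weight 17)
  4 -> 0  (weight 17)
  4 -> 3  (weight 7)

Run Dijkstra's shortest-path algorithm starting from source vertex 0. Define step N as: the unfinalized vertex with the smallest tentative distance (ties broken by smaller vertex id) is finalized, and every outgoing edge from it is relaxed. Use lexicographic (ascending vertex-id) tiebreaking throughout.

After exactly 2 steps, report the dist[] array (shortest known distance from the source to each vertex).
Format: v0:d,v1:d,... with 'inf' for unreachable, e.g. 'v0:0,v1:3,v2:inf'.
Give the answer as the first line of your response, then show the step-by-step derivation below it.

v0:0,v1:18,v2:11,v3:20,v4:16

step 1: dist = v0:0,v1:18,v2:11,v3:20,v4:inf
step 2: dist = v0:0,v1:18,v2:11,v3:20,v4:16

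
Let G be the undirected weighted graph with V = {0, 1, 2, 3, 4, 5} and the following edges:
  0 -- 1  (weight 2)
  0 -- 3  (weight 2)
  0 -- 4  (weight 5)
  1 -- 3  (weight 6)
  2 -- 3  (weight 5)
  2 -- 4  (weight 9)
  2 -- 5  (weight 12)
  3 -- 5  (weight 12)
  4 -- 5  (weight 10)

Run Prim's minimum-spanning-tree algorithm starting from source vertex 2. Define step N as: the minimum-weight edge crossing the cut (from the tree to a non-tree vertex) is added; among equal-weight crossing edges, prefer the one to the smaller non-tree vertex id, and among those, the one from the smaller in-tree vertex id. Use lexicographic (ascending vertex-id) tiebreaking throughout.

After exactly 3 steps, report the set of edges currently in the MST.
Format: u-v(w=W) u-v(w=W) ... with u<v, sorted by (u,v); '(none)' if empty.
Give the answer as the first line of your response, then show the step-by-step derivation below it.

0-1(w=2) 0-3(w=2) 2-3(w=5)

step 1: add edge 2-3 (w=5); MST = {2-3(w=5)}
step 2: add edge 0-3 (w=2); MST = {0-3(w=2) 2-3(w=5)}
step 3: add edge 0-1 (w=2); MST = {0-1(w=2) 0-3(w=2) 2-3(w=5)}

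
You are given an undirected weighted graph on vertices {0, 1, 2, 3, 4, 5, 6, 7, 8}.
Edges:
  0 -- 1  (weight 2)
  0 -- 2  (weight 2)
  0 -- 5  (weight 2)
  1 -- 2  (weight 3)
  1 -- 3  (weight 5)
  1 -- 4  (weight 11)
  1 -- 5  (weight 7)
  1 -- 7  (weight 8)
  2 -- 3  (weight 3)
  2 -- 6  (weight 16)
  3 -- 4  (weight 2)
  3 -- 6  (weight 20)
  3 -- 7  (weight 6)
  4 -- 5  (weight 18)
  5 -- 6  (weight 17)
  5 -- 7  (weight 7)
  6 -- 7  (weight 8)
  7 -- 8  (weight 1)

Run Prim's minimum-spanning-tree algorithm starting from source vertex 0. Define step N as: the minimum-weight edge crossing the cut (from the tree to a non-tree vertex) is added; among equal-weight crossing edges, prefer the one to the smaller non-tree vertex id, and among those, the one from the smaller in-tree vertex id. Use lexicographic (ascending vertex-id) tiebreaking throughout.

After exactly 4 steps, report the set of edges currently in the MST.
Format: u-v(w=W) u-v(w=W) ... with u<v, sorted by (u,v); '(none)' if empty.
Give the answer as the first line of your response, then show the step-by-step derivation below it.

0-1(w=2) 0-2(w=2) 0-5(w=2) 2-3(w=3)

step 1: add edge 0-1 (w=2); MST = {0-1(w=2)}
step 2: add edge 0-2 (w=2); MST = {0-1(w=2) 0-2(w=2)}
step 3: add edge 0-5 (w=2); MST = {0-1(w=2) 0-2(w=2) 0-5(w=2)}
step 4: add edge 2-3 (w=3); MST = {0-1(w=2) 0-2(w=2) 0-5(w=2) 2-3(w=3)}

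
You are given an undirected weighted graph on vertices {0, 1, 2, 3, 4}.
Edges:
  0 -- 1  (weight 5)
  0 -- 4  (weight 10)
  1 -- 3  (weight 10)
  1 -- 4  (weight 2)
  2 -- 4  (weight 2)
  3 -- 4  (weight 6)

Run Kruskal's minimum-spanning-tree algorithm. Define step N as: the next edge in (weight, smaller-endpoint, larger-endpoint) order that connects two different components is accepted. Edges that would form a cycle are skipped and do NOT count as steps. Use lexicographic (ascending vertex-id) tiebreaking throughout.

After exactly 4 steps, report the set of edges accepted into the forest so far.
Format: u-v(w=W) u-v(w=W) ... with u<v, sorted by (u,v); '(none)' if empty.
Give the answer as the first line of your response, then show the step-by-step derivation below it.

0-1(w=5) 1-4(w=2) 2-4(w=2) 3-4(w=6)

step 1: add edge 1-4 (w=2); MST = {1-4(w=2)}
step 2: add edge 2-4 (w=2); MST = {1-4(w=2) 2-4(w=2)}
step 3: add edge 0-1 (w=5); MST = {0-1(w=5) 1-4(w=2) 2-4(w=2)}
step 4: add edge 3-4 (w=6); MST = {0-1(w=5) 1-4(w=2) 2-4(w=2) 3-4(w=6)}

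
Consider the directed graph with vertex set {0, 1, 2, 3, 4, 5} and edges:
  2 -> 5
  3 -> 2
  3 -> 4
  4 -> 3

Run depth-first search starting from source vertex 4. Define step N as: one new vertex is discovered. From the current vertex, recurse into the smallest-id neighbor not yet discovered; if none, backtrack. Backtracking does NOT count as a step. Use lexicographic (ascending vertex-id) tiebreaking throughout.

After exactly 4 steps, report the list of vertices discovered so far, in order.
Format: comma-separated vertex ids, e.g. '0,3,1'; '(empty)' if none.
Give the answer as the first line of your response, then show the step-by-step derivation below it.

4,3,2,5

step 1: discover 4; path=4; order=4
step 2: discover 3; path=4>3; order=4,3
step 3: discover 2; path=4>3>2; order=4,3,2
step 4: discover 5; path=4>3>2>5; order=4,3,2,5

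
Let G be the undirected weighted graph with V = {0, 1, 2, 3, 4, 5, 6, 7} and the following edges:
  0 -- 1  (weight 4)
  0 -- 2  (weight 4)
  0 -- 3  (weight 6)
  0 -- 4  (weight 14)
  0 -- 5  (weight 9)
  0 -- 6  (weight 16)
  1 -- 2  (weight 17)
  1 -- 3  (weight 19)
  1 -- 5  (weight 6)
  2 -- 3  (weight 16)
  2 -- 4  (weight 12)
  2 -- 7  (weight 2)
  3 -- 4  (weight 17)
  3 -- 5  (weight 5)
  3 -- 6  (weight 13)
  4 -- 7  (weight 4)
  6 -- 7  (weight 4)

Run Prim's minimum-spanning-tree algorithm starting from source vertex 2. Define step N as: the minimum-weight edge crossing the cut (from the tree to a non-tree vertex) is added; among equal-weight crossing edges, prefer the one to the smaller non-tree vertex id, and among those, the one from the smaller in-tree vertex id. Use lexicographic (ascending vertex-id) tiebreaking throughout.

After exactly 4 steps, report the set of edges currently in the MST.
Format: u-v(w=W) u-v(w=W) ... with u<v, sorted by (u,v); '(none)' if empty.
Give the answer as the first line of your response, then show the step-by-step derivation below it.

0-1(w=4) 0-2(w=4) 2-7(w=2) 4-7(w=4)

step 1: add edge 2-7 (w=2); MST = {2-7(w=2)}
step 2: add edge 0-2 (w=4); MST = {0-2(w=4) 2-7(w=2)}
step 3: add edge 0-1 (w=4); MST = {0-1(w=4) 0-2(w=4) 2-7(w=2)}
step 4: add edge 4-7 (w=4); MST = {0-1(w=4) 0-2(w=4) 2-7(w=2) 4-7(w=4)}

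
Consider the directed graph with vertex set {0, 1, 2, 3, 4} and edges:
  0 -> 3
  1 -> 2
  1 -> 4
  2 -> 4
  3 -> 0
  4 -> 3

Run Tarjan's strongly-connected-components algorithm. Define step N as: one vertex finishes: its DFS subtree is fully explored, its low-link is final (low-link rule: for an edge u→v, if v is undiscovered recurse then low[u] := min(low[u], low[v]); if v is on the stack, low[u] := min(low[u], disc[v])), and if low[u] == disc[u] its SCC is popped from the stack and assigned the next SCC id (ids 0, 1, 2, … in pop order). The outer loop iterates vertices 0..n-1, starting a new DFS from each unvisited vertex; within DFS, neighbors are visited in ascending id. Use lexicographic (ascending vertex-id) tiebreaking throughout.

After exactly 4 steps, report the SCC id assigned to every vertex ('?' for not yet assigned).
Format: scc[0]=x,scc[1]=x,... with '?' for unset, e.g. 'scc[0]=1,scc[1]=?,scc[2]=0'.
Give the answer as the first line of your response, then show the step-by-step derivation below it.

scc[0]=0,scc[1]=?,scc[2]=2,scc[3]=0,scc[4]=1

step 1: low=(low[0]=0,low[1]=?,low[2]=?,low[3]=0,low[4]=?); scc=(scc[0]=?,scc[1]=?,scc[2]=?,scc[3]=?,scc[4]=?)
step 2: low=(low[0]=0,low[1]=?,low[2]=?,low[3]=0,low[4]=?); scc=(scc[0]=0,scc[1]=?,scc[2]=?,scc[3]=0,scc[4]=?)
step 3: low=(low[0]=0,low[1]=2,low[2]=3,low[3]=0,low[4]=4); scc=(scc[0]=0,scc[1]=?,scc[2]=?,scc[3]=0,scc[4]=1)
step 4: low=(low[0]=0,low[1]=2,low[2]=3,low[3]=0,low[4]=4); scc=(scc[0]=0,scc[1]=?,scc[2]=2,scc[3]=0,scc[4]=1)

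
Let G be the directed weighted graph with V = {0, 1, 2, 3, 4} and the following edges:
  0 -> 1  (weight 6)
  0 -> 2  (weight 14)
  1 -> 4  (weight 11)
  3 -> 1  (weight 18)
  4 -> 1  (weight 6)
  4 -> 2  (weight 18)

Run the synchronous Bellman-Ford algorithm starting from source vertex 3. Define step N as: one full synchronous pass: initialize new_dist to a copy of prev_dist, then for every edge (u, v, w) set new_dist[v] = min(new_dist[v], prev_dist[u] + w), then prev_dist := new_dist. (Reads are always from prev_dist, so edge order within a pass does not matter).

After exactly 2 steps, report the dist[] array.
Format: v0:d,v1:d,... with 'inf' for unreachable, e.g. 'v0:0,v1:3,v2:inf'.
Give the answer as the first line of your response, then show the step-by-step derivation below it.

v0:inf,v1:18,v2:inf,v3:0,v4:29

step 1: dist = v0:inf,v1:18,v2:inf,v3:0,v4:inf
step 2: dist = v0:inf,v1:18,v2:inf,v3:0,v4:29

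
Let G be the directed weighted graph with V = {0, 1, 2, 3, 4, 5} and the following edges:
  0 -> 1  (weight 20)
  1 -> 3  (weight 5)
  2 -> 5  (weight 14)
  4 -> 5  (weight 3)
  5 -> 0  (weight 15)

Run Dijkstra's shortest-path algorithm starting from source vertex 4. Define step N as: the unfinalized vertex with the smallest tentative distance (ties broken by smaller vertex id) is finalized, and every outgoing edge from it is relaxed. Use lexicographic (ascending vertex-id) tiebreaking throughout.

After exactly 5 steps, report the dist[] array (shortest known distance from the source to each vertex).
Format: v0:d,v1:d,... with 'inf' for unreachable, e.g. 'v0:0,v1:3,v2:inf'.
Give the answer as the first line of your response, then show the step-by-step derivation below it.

v0:18,v1:38,v2:inf,v3:43,v4:0,v5:3

step 1: dist = v0:inf,v1:inf,v2:inf,v3:inf,v4:0,v5:3
step 2: dist = v0:18,v1:inf,v2:inf,v3:inf,v4:0,v5:3
step 3: dist = v0:18,v1:38,v2:inf,v3:inf,v4:0,v5:3
step 4: dist = v0:18,v1:38,v2:inf,v3:43,v4:0,v5:3
step 5: dist = v0:18,v1:38,v2:inf,v3:43,v4:0,v5:3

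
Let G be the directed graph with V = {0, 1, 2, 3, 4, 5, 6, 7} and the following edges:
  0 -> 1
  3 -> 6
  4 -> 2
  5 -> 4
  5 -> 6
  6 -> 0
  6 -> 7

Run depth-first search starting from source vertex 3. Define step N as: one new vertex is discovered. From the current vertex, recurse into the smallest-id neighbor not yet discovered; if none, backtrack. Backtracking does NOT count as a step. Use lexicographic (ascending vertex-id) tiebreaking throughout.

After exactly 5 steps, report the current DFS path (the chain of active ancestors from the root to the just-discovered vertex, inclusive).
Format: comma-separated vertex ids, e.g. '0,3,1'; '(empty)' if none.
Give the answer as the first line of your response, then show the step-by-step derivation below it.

3,6,7

step 1: discover 3; path=3; order=3
step 2: discover 6; path=3>6; order=3,6
step 3: discover 0; path=3>6>0; order=3,6,0
step 4: discover 1; path=3>6>0>1; order=3,6,0,1
step 5: discover 7; path=3>6>7; order=3,6,0,1,7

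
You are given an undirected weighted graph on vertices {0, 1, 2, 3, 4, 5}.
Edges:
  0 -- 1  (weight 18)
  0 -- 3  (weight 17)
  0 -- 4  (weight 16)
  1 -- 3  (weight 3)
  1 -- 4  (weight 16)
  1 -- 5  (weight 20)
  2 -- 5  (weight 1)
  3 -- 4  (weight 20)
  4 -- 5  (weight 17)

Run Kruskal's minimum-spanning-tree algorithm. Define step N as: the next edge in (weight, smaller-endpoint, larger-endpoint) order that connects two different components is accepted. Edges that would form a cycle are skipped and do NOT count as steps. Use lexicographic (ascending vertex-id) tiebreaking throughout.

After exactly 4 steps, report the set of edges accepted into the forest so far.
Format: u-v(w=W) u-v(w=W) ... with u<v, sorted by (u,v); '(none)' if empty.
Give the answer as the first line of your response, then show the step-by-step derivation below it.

0-4(w=16) 1-3(w=3) 1-4(w=16) 2-5(w=1)

step 1: add edge 2-5 (w=1); MST = {2-5(w=1)}
step 2: add edge 1-3 (w=3); MST = {1-3(w=3) 2-5(w=1)}
step 3: add edge 0-4 (w=16); MST = {0-4(w=16) 1-3(w=3) 2-5(w=1)}
step 4: add edge 1-4 (w=16); MST = {0-4(w=16) 1-3(w=3) 1-4(w=16) 2-5(w=1)}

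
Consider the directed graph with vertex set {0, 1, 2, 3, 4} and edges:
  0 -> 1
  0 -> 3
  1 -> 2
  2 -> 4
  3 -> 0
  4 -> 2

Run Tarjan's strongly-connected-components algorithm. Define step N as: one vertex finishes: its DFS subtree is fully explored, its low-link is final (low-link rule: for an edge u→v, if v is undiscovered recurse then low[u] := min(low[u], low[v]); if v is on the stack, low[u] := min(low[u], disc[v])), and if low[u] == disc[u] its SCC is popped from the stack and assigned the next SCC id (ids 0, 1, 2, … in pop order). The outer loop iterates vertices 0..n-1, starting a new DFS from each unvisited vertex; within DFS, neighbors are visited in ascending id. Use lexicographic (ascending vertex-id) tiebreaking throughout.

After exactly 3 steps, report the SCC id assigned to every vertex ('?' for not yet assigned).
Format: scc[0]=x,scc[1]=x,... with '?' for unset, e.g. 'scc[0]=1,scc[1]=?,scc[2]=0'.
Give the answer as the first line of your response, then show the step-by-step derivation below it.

scc[0]=?,scc[1]=1,scc[2]=0,scc[3]=?,scc[4]=0

step 1: low=(low[0]=0,low[1]=1,low[2]=2,low[3]=?,low[4]=2); scc=(scc[0]=?,scc[1]=?,scc[2]=?,scc[3]=?,scc[4]=?)
step 2: low=(low[0]=0,low[1]=1,low[2]=2,low[3]=?,low[4]=2); scc=(scc[0]=?,scc[1]=?,scc[2]=0,scc[3]=?,scc[4]=0)
step 3: low=(low[0]=0,low[1]=1,low[2]=2,low[3]=?,low[4]=2); scc=(scc[0]=?,scc[1]=1,scc[2]=0,scc[3]=?,scc[4]=0)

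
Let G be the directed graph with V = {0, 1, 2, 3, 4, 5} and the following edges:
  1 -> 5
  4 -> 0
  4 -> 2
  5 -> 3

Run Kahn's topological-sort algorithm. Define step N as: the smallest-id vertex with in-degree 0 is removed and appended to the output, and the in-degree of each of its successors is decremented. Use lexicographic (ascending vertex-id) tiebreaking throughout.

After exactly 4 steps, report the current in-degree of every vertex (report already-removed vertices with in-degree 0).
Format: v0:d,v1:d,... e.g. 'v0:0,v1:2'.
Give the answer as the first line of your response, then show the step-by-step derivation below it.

v0:0,v1:0,v2:0,v3:1,v4:0,v5:0

step 1: output 1; order=[1]; indeg=(1,0,1,1,0,0)
step 2: output 4; order=[1,4]; indeg=(0,0,0,1,0,0)
step 3: output 0; order=[1,4,0]; indeg=(0,0,0,1,0,0)
step 4: output 2; order=[1,4,0,2]; indeg=(0,0,0,1,0,0)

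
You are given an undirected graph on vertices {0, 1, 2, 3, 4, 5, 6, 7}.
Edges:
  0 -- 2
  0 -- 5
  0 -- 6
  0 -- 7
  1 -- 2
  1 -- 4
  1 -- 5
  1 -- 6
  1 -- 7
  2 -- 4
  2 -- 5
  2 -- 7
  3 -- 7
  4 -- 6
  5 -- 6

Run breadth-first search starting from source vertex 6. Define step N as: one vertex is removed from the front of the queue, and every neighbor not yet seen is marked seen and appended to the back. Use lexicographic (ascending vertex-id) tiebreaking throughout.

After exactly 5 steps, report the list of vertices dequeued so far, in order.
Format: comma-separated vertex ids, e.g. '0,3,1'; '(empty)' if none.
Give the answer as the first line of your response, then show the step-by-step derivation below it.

6,0,1,4,5

step 1: dequeue 6; queue=[0,1,4,5]; order=6
step 2: dequeue 0; queue=[1,4,5,2,7]; order=6,0
step 3: dequeue 1; queue=[4,5,2,7]; order=6,0,1
step 4: dequeue 4; queue=[5,2,7]; order=6,0,1,4
step 5: dequeue 5; queue=[2,7]; order=6,0,1,4,5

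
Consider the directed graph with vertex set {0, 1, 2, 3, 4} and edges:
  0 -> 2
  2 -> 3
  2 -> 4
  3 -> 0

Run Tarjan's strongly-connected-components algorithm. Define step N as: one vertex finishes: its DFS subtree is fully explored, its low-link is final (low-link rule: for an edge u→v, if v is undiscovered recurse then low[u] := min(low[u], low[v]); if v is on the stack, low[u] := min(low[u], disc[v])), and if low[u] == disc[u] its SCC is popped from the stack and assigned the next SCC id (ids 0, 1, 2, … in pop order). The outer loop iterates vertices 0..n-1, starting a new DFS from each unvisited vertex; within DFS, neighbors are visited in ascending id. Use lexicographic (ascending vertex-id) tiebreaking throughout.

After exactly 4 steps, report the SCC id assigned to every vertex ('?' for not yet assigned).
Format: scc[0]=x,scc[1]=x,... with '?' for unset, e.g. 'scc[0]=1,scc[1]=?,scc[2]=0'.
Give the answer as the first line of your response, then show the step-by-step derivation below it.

scc[0]=1,scc[1]=?,scc[2]=1,scc[3]=1,scc[4]=0

step 1: low=(low[0]=0,low[1]=?,low[2]=1,low[3]=0,low[4]=?); scc=(scc[0]=?,scc[1]=?,scc[2]=?,scc[3]=?,scc[4]=?)
step 2: low=(low[0]=0,low[1]=?,low[2]=0,low[3]=0,low[4]=3); scc=(scc[0]=?,scc[1]=?,scc[2]=?,scc[3]=?,scc[4]=0)
step 3: low=(low[0]=0,low[1]=?,low[2]=0,low[3]=0,low[4]=3); scc=(scc[0]=?,scc[1]=?,scc[2]=?,scc[3]=?,scc[4]=0)
step 4: low=(low[0]=0,low[1]=?,low[2]=0,low[3]=0,low[4]=3); scc=(scc[0]=1,scc[1]=?,scc[2]=1,scc[3]=1,scc[4]=0)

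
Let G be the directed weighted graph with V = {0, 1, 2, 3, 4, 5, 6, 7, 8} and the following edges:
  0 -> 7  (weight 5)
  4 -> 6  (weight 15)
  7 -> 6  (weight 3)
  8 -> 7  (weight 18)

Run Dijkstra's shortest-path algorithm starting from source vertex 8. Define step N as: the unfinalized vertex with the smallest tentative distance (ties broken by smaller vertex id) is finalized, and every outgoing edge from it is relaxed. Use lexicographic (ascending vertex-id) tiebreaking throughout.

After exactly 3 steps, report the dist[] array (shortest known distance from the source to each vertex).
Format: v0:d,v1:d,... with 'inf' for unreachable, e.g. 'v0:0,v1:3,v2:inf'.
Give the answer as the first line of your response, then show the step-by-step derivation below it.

v0:inf,v1:inf,v2:inf,v3:inf,v4:inf,v5:inf,v6:21,v7:18,v8:0

step 1: dist = v0:inf,v1:inf,v2:inf,v3:inf,v4:inf,v5:inf,v6:inf,v7:18,v8:0
step 2: dist = v0:inf,v1:inf,v2:inf,v3:inf,v4:inf,v5:inf,v6:21,v7:18,v8:0
step 3: dist = v0:inf,v1:inf,v2:inf,v3:inf,v4:inf,v5:inf,v6:21,v7:18,v8:0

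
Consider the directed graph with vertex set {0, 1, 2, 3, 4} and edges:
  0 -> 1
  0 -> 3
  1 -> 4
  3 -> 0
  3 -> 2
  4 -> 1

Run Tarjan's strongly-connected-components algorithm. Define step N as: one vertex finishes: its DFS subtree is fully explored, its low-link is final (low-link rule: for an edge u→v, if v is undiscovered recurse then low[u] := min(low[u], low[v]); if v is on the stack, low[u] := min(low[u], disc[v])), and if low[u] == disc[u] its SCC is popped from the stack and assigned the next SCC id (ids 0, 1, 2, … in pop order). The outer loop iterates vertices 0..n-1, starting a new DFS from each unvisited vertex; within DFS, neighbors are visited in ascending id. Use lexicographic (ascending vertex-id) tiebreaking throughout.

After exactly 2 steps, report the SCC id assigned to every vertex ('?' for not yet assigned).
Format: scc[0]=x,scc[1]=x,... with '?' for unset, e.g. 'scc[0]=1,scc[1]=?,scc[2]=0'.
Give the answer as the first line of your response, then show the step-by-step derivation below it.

scc[0]=?,scc[1]=0,scc[2]=?,scc[3]=?,scc[4]=0

step 1: low=(low[0]=0,low[1]=1,low[2]=?,low[3]=?,low[4]=1); scc=(scc[0]=?,scc[1]=?,scc[2]=?,scc[3]=?,scc[4]=?)
step 2: low=(low[0]=0,low[1]=1,low[2]=?,low[3]=?,low[4]=1); scc=(scc[0]=?,scc[1]=0,scc[2]=?,scc[3]=?,scc[4]=0)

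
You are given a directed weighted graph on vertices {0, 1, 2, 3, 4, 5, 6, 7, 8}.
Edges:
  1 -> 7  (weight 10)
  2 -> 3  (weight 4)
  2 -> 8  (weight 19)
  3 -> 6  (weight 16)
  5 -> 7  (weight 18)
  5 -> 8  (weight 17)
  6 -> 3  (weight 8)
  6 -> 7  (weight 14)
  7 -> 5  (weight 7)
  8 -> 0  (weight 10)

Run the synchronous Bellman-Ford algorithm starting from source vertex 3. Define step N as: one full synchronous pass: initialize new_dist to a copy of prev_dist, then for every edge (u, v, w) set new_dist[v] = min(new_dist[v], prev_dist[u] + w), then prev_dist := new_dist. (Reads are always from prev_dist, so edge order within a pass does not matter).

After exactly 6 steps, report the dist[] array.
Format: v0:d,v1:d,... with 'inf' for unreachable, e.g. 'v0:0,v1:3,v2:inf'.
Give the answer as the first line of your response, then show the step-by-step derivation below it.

v0:64,v1:inf,v2:inf,v3:0,v4:inf,v5:37,v6:16,v7:30,v8:54

step 1: dist = v0:inf,v1:inf,v2:inf,v3:0,v4:inf,v5:inf,v6:16,v7:inf,v8:inf
step 2: dist = v0:inf,v1:inf,v2:inf,v3:0,v4:inf,v5:inf,v6:16,v7:30,v8:inf
step 3: dist = v0:inf,v1:inf,v2:inf,v3:0,v4:inf,v5:37,v6:16,v7:30,v8:inf
step 4: dist = v0:inf,v1:inf,v2:inf,v3:0,v4:inf,v5:37,v6:16,v7:30,v8:54
step 5: dist = v0:64,v1:inf,v2:inf,v3:0,v4:inf,v5:37,v6:16,v7:30,v8:54
step 6: dist = v0:64,v1:inf,v2:inf,v3:0,v4:inf,v5:37,v6:16,v7:30,v8:54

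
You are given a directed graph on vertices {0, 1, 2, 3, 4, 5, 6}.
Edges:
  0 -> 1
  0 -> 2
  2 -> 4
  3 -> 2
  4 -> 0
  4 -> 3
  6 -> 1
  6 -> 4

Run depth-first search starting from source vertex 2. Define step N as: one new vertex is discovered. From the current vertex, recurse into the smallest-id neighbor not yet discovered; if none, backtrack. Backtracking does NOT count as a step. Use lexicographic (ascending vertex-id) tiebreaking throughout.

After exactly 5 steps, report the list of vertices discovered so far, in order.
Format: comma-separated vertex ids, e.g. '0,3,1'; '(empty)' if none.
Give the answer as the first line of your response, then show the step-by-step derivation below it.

2,4,0,1,3

step 1: discover 2; path=2; order=2
step 2: discover 4; path=2>4; order=2,4
step 3: discover 0; path=2>4>0; order=2,4,0
step 4: discover 1; path=2>4>0>1; order=2,4,0,1
step 5: discover 3; path=2>4>3; order=2,4,0,1,3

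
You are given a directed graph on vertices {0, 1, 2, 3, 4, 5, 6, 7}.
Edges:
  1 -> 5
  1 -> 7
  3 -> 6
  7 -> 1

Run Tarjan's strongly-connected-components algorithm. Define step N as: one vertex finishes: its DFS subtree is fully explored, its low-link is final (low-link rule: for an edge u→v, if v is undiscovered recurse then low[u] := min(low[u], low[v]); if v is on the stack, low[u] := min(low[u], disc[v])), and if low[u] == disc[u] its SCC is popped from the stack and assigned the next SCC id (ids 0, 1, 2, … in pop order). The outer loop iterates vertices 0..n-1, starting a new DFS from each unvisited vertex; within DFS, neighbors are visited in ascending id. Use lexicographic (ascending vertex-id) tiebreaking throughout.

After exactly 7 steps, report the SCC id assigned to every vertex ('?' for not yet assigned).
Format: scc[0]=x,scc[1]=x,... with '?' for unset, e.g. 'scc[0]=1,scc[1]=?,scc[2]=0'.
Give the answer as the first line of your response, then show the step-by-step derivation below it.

scc[0]=0,scc[1]=2,scc[2]=3,scc[3]=5,scc[4]=?,scc[5]=1,scc[6]=4,scc[7]=2

step 1: low=(low[0]=0,low[1]=?,low[2]=?,low[3]=?,low[4]=?,low[5]=?,low[6]=?,low[7]=?); scc=(scc[0]=0,scc[1]=?,scc[2]=?,scc[3]=?,scc[4]=?,scc[5]=?,scc[6]=?,scc[7]=?)
step 2: low=(low[0]=0,low[1]=1,low[2]=?,low[3]=?,low[4]=?,low[5]=2,low[6]=?,low[7]=?); scc=(scc[0]=0,scc[1]=?,scc[2]=?,scc[3]=?,scc[4]=?,scc[5]=1,scc[6]=?,scc[7]=?)
step 3: low=(low[0]=0,low[1]=1,low[2]=?,low[3]=?,low[4]=?,low[5]=2,low[6]=?,low[7]=1); scc=(scc[0]=0,scc[1]=?,scc[2]=?,scc[3]=?,scc[4]=?,scc[5]=1,scc[6]=?,scc[7]=?)
step 4: low=(low[0]=0,low[1]=1,low[2]=?,low[3]=?,low[4]=?,low[5]=2,low[6]=?,low[7]=1); scc=(scc[0]=0,scc[1]=2,scc[2]=?,scc[3]=?,scc[4]=?,scc[5]=1,scc[6]=?,scc[7]=2)
step 5: low=(low[0]=0,low[1]=1,low[2]=4,low[3]=?,low[4]=?,low[5]=2,low[6]=?,low[7]=1); scc=(scc[0]=0,scc[1]=2,scc[2]=3,scc[3]=?,scc[4]=?,scc[5]=1,scc[6]=?,scc[7]=2)
step 6: low=(low[0]=0,low[1]=1,low[2]=4,low[3]=5,low[4]=?,low[5]=2,low[6]=6,low[7]=1); scc=(scc[0]=0,scc[1]=2,scc[2]=3,scc[3]=?,scc[4]=?,scc[5]=1,scc[6]=4,scc[7]=2)
step 7: low=(low[0]=0,low[1]=1,low[2]=4,low[3]=5,low[4]=?,low[5]=2,low[6]=6,low[7]=1); scc=(scc[0]=0,scc[1]=2,scc[2]=3,scc[3]=5,scc[4]=?,scc[5]=1,scc[6]=4,scc[7]=2)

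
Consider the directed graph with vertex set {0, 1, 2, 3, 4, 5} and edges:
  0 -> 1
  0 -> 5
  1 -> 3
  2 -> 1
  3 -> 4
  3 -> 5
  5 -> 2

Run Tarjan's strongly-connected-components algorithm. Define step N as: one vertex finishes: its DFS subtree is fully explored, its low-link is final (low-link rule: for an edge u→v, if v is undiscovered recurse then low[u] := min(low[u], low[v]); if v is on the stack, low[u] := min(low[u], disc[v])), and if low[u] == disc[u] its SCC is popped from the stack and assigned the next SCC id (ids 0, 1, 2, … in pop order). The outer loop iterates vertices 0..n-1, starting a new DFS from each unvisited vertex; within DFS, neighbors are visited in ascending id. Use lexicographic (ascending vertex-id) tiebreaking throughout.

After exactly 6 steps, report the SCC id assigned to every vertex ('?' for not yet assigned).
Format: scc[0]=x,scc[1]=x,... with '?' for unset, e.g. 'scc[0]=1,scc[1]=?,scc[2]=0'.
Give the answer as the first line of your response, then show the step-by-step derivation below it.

scc[0]=2,scc[1]=1,scc[2]=1,scc[3]=1,scc[4]=0,scc[5]=1

step 1: low=(low[0]=0,low[1]=1,low[2]=?,low[3]=2,low[4]=3,low[5]=?); scc=(scc[0]=?,scc[1]=?,scc[2]=?,scc[3]=?,scc[4]=0,scc[5]=?)
step 2: low=(low[0]=0,low[1]=1,low[2]=1,low[3]=2,low[4]=3,low[5]=4); scc=(scc[0]=?,scc[1]=?,scc[2]=?,scc[3]=?,scc[4]=0,scc[5]=?)
step 3: low=(low[0]=0,low[1]=1,low[2]=1,low[3]=2,low[4]=3,low[5]=1); scc=(scc[0]=?,scc[1]=?,scc[2]=?,scc[3]=?,scc[4]=0,scc[5]=?)
step 4: low=(low[0]=0,low[1]=1,low[2]=1,low[3]=1,low[4]=3,low[5]=1); scc=(scc[0]=?,scc[1]=?,scc[2]=?,scc[3]=?,scc[4]=0,scc[5]=?)
step 5: low=(low[0]=0,low[1]=1,low[2]=1,low[3]=1,low[4]=3,low[5]=1); scc=(scc[0]=?,scc[1]=1,scc[2]=1,scc[3]=1,scc[4]=0,scc[5]=1)
step 6: low=(low[0]=0,low[1]=1,low[2]=1,low[3]=1,low[4]=3,low[5]=1); scc=(scc[0]=2,scc[1]=1,scc[2]=1,scc[3]=1,scc[4]=0,scc[5]=1)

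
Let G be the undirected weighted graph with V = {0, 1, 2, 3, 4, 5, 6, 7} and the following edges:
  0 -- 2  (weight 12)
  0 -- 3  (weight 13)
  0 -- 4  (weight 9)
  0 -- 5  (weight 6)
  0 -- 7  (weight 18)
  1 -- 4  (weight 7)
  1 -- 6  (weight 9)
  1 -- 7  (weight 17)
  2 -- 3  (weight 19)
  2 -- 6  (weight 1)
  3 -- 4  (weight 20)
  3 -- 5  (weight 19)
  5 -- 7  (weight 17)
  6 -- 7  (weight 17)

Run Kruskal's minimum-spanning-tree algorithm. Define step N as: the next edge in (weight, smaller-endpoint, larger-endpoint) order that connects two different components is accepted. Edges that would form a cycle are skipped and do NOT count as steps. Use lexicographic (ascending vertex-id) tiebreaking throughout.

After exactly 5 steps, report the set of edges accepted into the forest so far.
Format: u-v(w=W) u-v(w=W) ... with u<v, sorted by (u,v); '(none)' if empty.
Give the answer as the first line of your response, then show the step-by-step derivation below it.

0-4(w=9) 0-5(w=6) 1-4(w=7) 1-6(w=9) 2-6(w=1)

step 1: add edge 2-6 (w=1); MST = {2-6(w=1)}
step 2: add edge 0-5 (w=6); MST = {0-5(w=6) 2-6(w=1)}
step 3: add edge 1-4 (w=7); MST = {0-5(w=6) 1-4(w=7) 2-6(w=1)}
step 4: add edge 0-4 (w=9); MST = {0-4(w=9) 0-5(w=6) 1-4(w=7) 2-6(w=1)}
step 5: add edge 1-6 (w=9); MST = {0-4(w=9) 0-5(w=6) 1-4(w=7) 1-6(w=9) 2-6(w=1)}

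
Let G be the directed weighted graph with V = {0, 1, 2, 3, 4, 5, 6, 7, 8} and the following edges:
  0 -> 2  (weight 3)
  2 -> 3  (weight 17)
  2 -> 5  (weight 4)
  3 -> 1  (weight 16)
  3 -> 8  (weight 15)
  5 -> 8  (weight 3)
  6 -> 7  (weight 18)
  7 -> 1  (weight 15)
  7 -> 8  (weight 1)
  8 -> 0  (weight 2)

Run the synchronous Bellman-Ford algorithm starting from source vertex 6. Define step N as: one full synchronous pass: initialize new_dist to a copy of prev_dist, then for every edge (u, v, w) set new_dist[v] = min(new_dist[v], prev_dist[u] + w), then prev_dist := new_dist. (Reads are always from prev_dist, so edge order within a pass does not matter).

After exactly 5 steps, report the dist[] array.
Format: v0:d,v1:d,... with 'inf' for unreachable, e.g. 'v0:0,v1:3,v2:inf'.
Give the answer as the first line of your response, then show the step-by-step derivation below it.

v0:21,v1:33,v2:24,v3:41,v4:inf,v5:28,v6:0,v7:18,v8:19

step 1: dist = v0:inf,v1:inf,v2:inf,v3:inf,v4:inf,v5:inf,v6:0,v7:18,v8:inf
step 2: dist = v0:inf,v1:33,v2:inf,v3:inf,v4:inf,v5:inf,v6:0,v7:18,v8:19
step 3: dist = v0:21,v1:33,v2:inf,v3:inf,v4:inf,v5:inf,v6:0,v7:18,v8:19
step 4: dist = v0:21,v1:33,v2:24,v3:inf,v4:inf,v5:inf,v6:0,v7:18,v8:19
step 5: dist = v0:21,v1:33,v2:24,v3:41,v4:inf,v5:28,v6:0,v7:18,v8:19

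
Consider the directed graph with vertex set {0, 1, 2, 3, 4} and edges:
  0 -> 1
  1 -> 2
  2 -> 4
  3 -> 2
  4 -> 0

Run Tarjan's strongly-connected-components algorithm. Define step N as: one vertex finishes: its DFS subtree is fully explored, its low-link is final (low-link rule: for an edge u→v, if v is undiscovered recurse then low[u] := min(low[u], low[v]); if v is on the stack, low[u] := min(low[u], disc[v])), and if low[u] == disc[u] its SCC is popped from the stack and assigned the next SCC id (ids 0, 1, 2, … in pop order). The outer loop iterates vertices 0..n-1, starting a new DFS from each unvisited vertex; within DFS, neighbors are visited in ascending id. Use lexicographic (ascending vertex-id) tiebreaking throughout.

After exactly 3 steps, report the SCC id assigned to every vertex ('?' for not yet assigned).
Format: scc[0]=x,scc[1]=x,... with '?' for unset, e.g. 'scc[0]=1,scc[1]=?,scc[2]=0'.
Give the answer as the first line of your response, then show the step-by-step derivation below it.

scc[0]=?,scc[1]=?,scc[2]=?,scc[3]=?,scc[4]=?

step 1: low=(low[0]=0,low[1]=1,low[2]=2,low[3]=?,low[4]=0); scc=(scc[0]=?,scc[1]=?,scc[2]=?,scc[3]=?,scc[4]=?)
step 2: low=(low[0]=0,low[1]=1,low[2]=0,low[3]=?,low[4]=0); scc=(scc[0]=?,scc[1]=?,scc[2]=?,scc[3]=?,scc[4]=?)
step 3: low=(low[0]=0,low[1]=0,low[2]=0,low[3]=?,low[4]=0); scc=(scc[0]=?,scc[1]=?,scc[2]=?,scc[3]=?,scc[4]=?)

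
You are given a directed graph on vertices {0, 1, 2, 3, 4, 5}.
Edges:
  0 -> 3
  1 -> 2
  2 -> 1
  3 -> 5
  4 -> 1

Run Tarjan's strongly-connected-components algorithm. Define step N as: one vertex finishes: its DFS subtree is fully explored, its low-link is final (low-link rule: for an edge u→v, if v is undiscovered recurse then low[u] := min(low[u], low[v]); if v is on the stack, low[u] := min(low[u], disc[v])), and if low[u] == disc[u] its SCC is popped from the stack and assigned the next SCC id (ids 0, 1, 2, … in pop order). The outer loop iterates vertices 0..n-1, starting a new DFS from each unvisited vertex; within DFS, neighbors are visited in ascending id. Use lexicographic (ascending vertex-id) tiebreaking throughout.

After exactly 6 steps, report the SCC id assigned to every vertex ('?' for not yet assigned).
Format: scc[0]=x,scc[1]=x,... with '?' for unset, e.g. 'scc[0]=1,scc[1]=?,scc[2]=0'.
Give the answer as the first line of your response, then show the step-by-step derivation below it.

scc[0]=2,scc[1]=3,scc[2]=3,scc[3]=1,scc[4]=4,scc[5]=0

step 1: low=(low[0]=0,low[1]=?,low[2]=?,low[3]=1,low[4]=?,low[5]=2); scc=(scc[0]=?,scc[1]=?,scc[2]=?,scc[3]=?,scc[4]=?,scc[5]=0)
step 2: low=(low[0]=0,low[1]=?,low[2]=?,low[3]=1,low[4]=?,low[5]=2); scc=(scc[0]=?,scc[1]=?,scc[2]=?,scc[3]=1,scc[4]=?,scc[5]=0)
step 3: low=(low[0]=0,low[1]=?,low[2]=?,low[3]=1,low[4]=?,low[5]=2); scc=(scc[0]=2,scc[1]=?,scc[2]=?,scc[3]=1,scc[4]=?,scc[5]=0)
step 4: low=(low[0]=0,low[1]=3,low[2]=3,low[3]=1,low[4]=?,low[5]=2); scc=(scc[0]=2,scc[1]=?,scc[2]=?,scc[3]=1,scc[4]=?,scc[5]=0)
step 5: low=(low[0]=0,low[1]=3,low[2]=3,low[3]=1,low[4]=?,low[5]=2); scc=(scc[0]=2,scc[1]=3,scc[2]=3,scc[3]=1,scc[4]=?,scc[5]=0)
step 6: low=(low[0]=0,low[1]=3,low[2]=3,low[3]=1,low[4]=5,low[5]=2); scc=(scc[0]=2,scc[1]=3,scc[2]=3,scc[3]=1,scc[4]=4,scc[5]=0)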